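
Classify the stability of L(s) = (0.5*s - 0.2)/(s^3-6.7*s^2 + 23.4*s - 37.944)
Denominator: s^3 - 6.7*s^2 + 23.4*s - 37.944 = (s - 3.1)(s^2 - 3.6*s + 12.24). Poles: 1.8 + 3j, 1.8 - 3j, 3.1. Unstable (3 pole(s) in RHP)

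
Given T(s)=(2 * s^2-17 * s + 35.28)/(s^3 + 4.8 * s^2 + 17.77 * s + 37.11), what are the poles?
Set denominator = 0: s^3 + 4.8*s^2 + 17.77*s + 37.11 = (s + 3)(s^2 + 1.8*s + 12.37) = 0 → Poles: -0.9 + 3.4j, -0.9 - 3.4j, -3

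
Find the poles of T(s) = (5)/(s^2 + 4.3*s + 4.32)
Set denominator = 0: s^2 + 4.3*s + 4.32 = (s + 2.7)(s + 1.6) = 0 → Poles: -1.6, -2.7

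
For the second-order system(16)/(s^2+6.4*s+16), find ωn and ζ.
Standard form: ωn²/(s²+2ζωn·s+ωn²).
const=16=ωn² → ωn=4, s coeff=6.4=2ζωn → ζ=0.8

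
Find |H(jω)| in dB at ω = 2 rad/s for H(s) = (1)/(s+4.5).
Substitute s = j*2: H(j2) = 0.185567 - 0.0824742j.
|H(j2)| = sqrt(Re² + Im²) = 0.2031.
20*log₁₀(0.2031) = -13.85 dB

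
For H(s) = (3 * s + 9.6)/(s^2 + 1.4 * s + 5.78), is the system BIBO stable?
Denominator: s^2 + 1.4*s + 5.78. Poles: -0.7 + 2.3j, -0.7 - 2.3j. All Re(p)<0: Yes (stable)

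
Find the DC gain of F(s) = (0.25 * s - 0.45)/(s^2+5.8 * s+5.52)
DC gain = F(0) = num(0)/den(0) = -0.45/5.52 = -0.08152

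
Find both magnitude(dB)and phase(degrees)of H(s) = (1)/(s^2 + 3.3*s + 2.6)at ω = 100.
Substitute s = j*100: H(j100) = -9.99171e-05 - 3.29812e-06j.
|H| = 20*log₁₀(sqrt(Re²+Im²)) = -80.00 dB.
∠H = atan2(Im, Re) = -178.11°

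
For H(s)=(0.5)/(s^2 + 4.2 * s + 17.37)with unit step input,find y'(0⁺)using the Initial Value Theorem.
IVT: y'(0⁺) = lim_{s→∞} s²·Y(s) = lim_{s→∞} s·H(s).
deg(num) = 0, deg(den) = 2, relative degree = 2 ≥ 2, so s·H(s) → 0. Initial slope = 0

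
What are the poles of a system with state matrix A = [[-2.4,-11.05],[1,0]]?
Eigenvalues solve det(λI - A) = 0.
Characteristic polynomial: λ^2 + 2.4*λ + 11.05 = 0.
Roots: -1.2 + 3.1j, -1.2 - 3.1j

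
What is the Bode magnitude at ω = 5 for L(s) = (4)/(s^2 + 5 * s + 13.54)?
Substitute s = j*5: L(j5) = -0.0606083 - 0.132217j.
|L(j5)| = sqrt(Re² + Im²) = 0.1454.
20*log₁₀(0.1454) = -16.75 dB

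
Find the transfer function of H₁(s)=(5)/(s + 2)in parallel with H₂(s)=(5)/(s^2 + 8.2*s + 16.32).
Parallel: H = H₁ + H₂ = (n₁·d₂ + n₂·d₁)/(d₁·d₂).
n₁·d₂ = 5*s^2 + 41*s + 81.6. n₂·d₁ = 5*s + 10. Sum = 5*s^2 + 46*s + 91.6. d₁·d₂ = s^3 + 10.2*s^2 + 32.72*s + 32.64.
H(s) = (5*s^2 + 46*s + 91.6)/(s^3 + 10.2*s^2 + 32.72*s + 32.64)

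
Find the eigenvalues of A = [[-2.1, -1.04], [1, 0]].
Eigenvalues solve det(λI - A) = 0.
Characteristic polynomial: λ^2 + 2.1*λ + 1.04 = 0.
Factor: (λ + 1.3)(λ + 0.8) = 0.
Roots: -0.8, -1.3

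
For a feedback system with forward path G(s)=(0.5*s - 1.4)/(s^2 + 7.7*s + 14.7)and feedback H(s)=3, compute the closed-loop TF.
Closed-loop T = G/(1+GH).
Numerator: G_num * H_den = 0.5*s - 1.4.
Denominator: G_den * H_den + G_num * H_num = (s^2 + 7.7*s + 14.7) + (1.5*s - 4.2) = s^2 + 9.2*s + 10.5.
T(s) = (0.5*s - 1.4)/(s^2 + 9.2*s + 10.5)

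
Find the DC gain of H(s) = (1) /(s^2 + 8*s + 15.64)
DC gain = H(0) = num(0)/den(0) = 1/15.64 = 0.06394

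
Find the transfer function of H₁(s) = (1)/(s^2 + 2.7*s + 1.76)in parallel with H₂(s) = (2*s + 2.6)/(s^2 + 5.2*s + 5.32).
Parallel: H = H₁ + H₂ = (n₁·d₂ + n₂·d₁)/(d₁·d₂).
n₁·d₂ = s^2 + 5.2*s + 5.32. n₂·d₁ = 2*s^3 + 8*s^2 + 10.54*s + 4.576. Sum = 2*s^3 + 9*s^2 + 15.74*s + 9.896. d₁·d₂ = s^4 + 7.9*s^3 + 21.12*s^2 + 23.516*s + 9.3632.
H(s) = (2*s^3 + 9*s^2 + 15.74*s + 9.896)/(s^4 + 7.9*s^3 + 21.12*s^2 + 23.516*s + 9.3632)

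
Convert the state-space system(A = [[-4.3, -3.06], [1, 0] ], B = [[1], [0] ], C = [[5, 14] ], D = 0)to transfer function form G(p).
G(p) = C(pI - A)⁻¹B + D.
Characteristic polynomial det(pI - A) = p^2 + 4.3*p + 3.06.
Numerator from C·adj(pI-A)·B + D·det(pI-A) = 5*p + 14.
G(p) = (5*p + 14)/(p^2 + 4.3*p + 3.06)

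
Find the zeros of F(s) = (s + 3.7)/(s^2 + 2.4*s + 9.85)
Set numerator = 0: s + 3.7 = 0 → Zeros: -3.7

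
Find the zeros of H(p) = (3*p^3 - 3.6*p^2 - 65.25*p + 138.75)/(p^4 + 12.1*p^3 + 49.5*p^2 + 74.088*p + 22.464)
Set numerator = 0: 3*p^3 - 3.6*p^2 - 65.25*p + 138.75 = 3*(p + 5)(p - 2.5)(p - 3.7) = 0 → Zeros: -5, 2.5, 3.7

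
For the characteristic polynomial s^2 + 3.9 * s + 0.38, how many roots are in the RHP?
s^2 + 3.9*s + 0.38 = (s + 3.8)(s + 0.1). Poles: -0.1, -3.8. RHP poles (Re>0): 0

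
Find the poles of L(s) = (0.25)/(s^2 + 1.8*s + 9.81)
Set denominator = 0: s^2 + 1.8*s + 9.81 = 0 → Poles: -0.9 + 3j, -0.9 - 3j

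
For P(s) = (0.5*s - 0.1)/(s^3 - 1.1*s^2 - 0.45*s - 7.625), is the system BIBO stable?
Denominator: s^3 - 1.1*s^2 - 0.45*s - 7.625 = (s - 2.5)(s^2 + 1.4*s + 3.05). Poles: -0.7 + 1.6j, -0.7 - 1.6j, 2.5. All Re(p)<0: No (unstable)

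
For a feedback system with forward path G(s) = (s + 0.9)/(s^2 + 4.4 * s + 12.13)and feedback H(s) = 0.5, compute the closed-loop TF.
Closed-loop T = G/(1+GH).
Numerator: G_num * H_den = s + 0.9.
Denominator: G_den * H_den + G_num * H_num = (s^2 + 4.4*s + 12.13) + (0.5*s + 0.45) = s^2 + 4.9*s + 12.58.
T(s) = (s + 0.9)/(s^2 + 4.9*s + 12.58)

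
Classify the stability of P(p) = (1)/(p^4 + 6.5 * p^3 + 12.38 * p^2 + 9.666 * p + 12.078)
Denominator: p^4 + 6.5*p^3 + 12.38*p^2 + 9.666*p + 12.078 = (p + 3)(p + 3.3)(p^2 + 0.2*p + 1.22). Poles: -0.1 + 1.1j, -0.1 - 1.1j, -3, -3.3. Stable (all poles in LHP)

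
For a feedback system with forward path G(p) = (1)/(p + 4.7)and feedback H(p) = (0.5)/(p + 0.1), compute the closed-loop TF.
Closed-loop T = G/(1+GH).
Numerator: G_num * H_den = p + 0.1.
Denominator: G_den * H_den + G_num * H_num = (p^2 + 4.8*p + 0.47) + (0.5) = p^2 + 4.8*p + 0.97.
T(p) = (p + 0.1)/(p^2 + 4.8*p + 0.97)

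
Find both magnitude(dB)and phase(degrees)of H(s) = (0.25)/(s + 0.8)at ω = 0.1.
Substitute s = j*0.1: H(j0.1) = 0.307692 - 0.0384615j.
|H| = 20*log₁₀(sqrt(Re²+Im²)) = -10.17 dB.
∠H = atan2(Im, Re) = -7.13°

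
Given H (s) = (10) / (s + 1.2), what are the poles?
Set denominator = 0: s + 1.2 = 0 → Poles: -1.2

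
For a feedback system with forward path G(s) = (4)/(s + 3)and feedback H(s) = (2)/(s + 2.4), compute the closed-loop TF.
Closed-loop T = G/(1+GH).
Numerator: G_num * H_den = 4*s + 9.6.
Denominator: G_den * H_den + G_num * H_num = (s^2 + 5.4*s + 7.2) + (8) = s^2 + 5.4*s + 15.2.
T(s) = (4*s + 9.6)/(s^2 + 5.4*s + 15.2)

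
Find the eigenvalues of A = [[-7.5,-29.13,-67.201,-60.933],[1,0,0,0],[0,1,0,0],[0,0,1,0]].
Eigenvalues solve det(λI - A) = 0.
Characteristic polynomial: λ^4 + 7.5*λ^3 + 29.13*λ^2 + 67.201*λ + 60.933 = 0.
Factor: (λ + 1.9)(λ + 3)(λ^2 + 2.6*λ + 10.69) = 0.
Roots: -1.3 + 3j, -1.3 - 3j, -1.9, -3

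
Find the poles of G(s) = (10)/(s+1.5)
Set denominator = 0: s + 1.5 = 0 → Poles: -1.5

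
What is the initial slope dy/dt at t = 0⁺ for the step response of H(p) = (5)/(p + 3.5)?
IVT: y'(0⁺) = lim_{p→∞} p²·Y(p) = lim_{p→∞} p·H(p).
deg(num) = 0, deg(den) = 1, relative degree = 1, so p·H(p) → (leading num)/(leading den) = 5/1 = 5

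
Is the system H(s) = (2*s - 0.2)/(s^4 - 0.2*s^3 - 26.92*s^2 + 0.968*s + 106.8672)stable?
Denominator: s^4 - 0.2*s^3 - 26.92*s^2 + 0.968*s + 106.8672 = (s - 4.8)(s - 2.2)(s + 2.2)(s + 4.6). Poles: -2.2, -4.6, 2.2, 4.8. All Re(p)<0: No (unstable)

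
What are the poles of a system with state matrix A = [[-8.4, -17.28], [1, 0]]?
Eigenvalues solve det(λI - A) = 0.
Characteristic polynomial: λ^2 + 8.4*λ + 17.28 = 0.
Factor: (λ + 3.6)(λ + 4.8) = 0.
Roots: -3.6, -4.8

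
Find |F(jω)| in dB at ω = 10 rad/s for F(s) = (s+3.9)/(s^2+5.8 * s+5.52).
Substitute s = j*10: F(j10) = 0.0172107 - 0.0952771j.
|F(j10)| = sqrt(Re² + Im²) = 0.09682.
20*log₁₀(0.09682) = -20.28 dB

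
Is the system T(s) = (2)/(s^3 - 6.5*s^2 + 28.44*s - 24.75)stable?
Denominator: s^3 - 6.5*s^2 + 28.44*s - 24.75 = (s - 1.1)(s^2 - 5.4*s + 22.5). Poles: 1.1, 2.7 + 3.9j, 2.7 - 3.9j. All Re(p)<0: No (unstable)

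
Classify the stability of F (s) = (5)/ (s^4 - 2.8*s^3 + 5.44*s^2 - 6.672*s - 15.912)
Denominator: s^4 - 2.8*s^3 + 5.44*s^2 - 6.672*s - 15.912 = (s - 2.6)(s + 1)(s^2 - 1.2*s + 6.12). Poles: -1, 0.6 + 2.4j, 0.6 - 2.4j, 2.6. Unstable (3 pole(s) in RHP)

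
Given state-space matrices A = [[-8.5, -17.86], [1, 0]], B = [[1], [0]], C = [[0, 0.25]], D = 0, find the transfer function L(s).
L(s) = C(sI - A)⁻¹B + D.
Characteristic polynomial det(sI - A) = s^2 + 8.5*s + 17.86.
Numerator from C·adj(sI-A)·B + D·det(sI-A) = 0.25.
L(s) = (0.25)/(s^2 + 8.5*s + 17.86)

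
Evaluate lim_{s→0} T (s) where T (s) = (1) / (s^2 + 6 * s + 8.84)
DC gain = T(0) = num(0)/den(0) = 1/8.84 = 0.1131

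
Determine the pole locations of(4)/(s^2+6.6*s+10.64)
Set denominator = 0: s^2 + 6.6*s + 10.64 = (s + 2.8)(s + 3.8) = 0 → Poles: -2.8, -3.8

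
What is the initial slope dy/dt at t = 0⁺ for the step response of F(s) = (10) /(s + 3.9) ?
IVT: y'(0⁺) = lim_{s→∞} s²·Y(s) = lim_{s→∞} s·F(s).
deg(num) = 0, deg(den) = 1, relative degree = 1, so s·F(s) → (leading num)/(leading den) = 10/1 = 10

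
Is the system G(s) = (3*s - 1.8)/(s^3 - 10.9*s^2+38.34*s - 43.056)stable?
Denominator: s^3 - 10.9*s^2 + 38.34*s - 43.056 = (s - 4.6)(s - 2.4)(s - 3.9). Poles: 2.4, 3.9, 4.6. All Re(p)<0: No (unstable)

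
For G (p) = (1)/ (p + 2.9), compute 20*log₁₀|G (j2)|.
Substitute p = j*2: G(j2) = 0.233683 - 0.16116j.
|G(j2)| = sqrt(Re² + Im²) = 0.2839.
20*log₁₀(0.2839) = -10.94 dB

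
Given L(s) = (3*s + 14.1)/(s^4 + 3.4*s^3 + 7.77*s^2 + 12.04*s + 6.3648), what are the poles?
Set denominator = 0: s^4 + 3.4*s^3 + 7.77*s^2 + 12.04*s + 6.3648 = (s + 0.9)(s + 1.7)(s^2 + 0.8*s + 4.16) = 0 → Poles: -0.4 + 2j, -0.4 - 2j, -0.9, -1.7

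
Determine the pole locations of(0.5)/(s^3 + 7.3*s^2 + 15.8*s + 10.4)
Set denominator = 0: s^3 + 7.3*s^2 + 15.8*s + 10.4 = (s + 2)(s + 4)(s + 1.3) = 0 → Poles: -1.3, -2, -4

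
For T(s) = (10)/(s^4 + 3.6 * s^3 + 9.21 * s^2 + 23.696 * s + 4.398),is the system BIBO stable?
Denominator: s^4 + 3.6*s^3 + 9.21*s^2 + 23.696*s + 4.398 = (s + 3)(s + 0.2)(s^2 + 0.4*s + 7.33). Poles: -0.2, -0.2 + 2.7j, -0.2 - 2.7j, -3. All Re(p)<0: Yes (stable)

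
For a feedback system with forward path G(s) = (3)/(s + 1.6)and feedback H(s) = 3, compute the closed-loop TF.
Closed-loop T = G/(1+GH).
Numerator: G_num * H_den = 3.
Denominator: G_den * H_den + G_num * H_num = (s + 1.6) + (9) = s + 10.6.
T(s) = (3)/(s + 10.6)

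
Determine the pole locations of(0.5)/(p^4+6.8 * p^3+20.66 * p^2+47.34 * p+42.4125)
Set denominator = 0: p^4 + 6.8*p^3 + 20.66*p^2 + 47.34*p + 42.4125 = (p + 3.9)(p + 1.5)(p^2 + 1.4*p + 7.25) = 0 → Poles: -0.7 + 2.6j, -0.7 - 2.6j, -1.5, -3.9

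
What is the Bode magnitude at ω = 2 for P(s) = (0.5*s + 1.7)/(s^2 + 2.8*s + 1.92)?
Substitute s = j*2: P(j2) = 0.0578372 - 0.325054j.
|P(j2)| = sqrt(Re² + Im²) = 0.3302.
20*log₁₀(0.3302) = -9.63 dB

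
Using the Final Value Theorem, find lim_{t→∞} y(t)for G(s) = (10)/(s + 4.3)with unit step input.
FVT: lim_{t→∞} y(t) = lim_{s→0} s*Y(s) where Y(s) = G(s)/s.
= lim_{s→0} G(s) = G(0) = num(0)/den(0) = 10/4.3 = 2.326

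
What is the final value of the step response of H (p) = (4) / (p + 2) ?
FVT: lim_{t→∞} y(t) = lim_{p→0} p*Y(p) where Y(p) = H(p)/p.
= lim_{p→0} H(p) = H(0) = num(0)/den(0) = 4/2 = 2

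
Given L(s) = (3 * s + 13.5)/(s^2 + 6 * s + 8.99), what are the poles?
Set denominator = 0: s^2 + 6*s + 8.99 = (s + 3.1)(s + 2.9) = 0 → Poles: -2.9, -3.1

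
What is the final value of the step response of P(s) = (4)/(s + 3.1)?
FVT: lim_{t→∞} y(t) = lim_{s→0} s*Y(s) where Y(s) = P(s)/s.
= lim_{s→0} P(s) = P(0) = num(0)/den(0) = 4/3.1 = 1.29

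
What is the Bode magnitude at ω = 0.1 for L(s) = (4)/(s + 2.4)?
Substitute s = j*0.1: L(j0.1) = 1.66378 - 0.0693241j.
|L(j0.1)| = sqrt(Re² + Im²) = 1.665.
20*log₁₀(1.665) = 4.43 dB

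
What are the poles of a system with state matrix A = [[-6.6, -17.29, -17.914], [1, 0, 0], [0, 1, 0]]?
Eigenvalues solve det(λI - A) = 0.
Characteristic polynomial: λ^3 + 6.6*λ^2 + 17.29*λ + 17.914 = 0.
Factor: (λ + 2.6)(λ^2 + 4*λ + 6.89) = 0.
Roots: -2 + 1.7j, -2 - 1.7j, -2.6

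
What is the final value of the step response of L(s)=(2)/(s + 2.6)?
FVT: lim_{t→∞} y(t) = lim_{s→0} s*Y(s) where Y(s) = L(s)/s.
= lim_{s→0} L(s) = L(0) = num(0)/den(0) = 2/2.6 = 0.7692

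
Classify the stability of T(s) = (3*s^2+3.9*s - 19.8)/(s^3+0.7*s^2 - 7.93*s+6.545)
Denominator: s^3 + 0.7*s^2 - 7.93*s + 6.545 = (s - 1.1)(s - 1.7)(s + 3.5). Poles: -3.5, 1.1, 1.7. Unstable (2 pole(s) in RHP)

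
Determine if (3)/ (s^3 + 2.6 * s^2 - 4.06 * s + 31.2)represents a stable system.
Denominator: s^3 + 2.6*s^2 - 4.06*s + 31.2 = (s + 4.8)(s^2 - 2.2*s + 6.5). Poles: -4.8, 1.1 + 2.3j, 1.1 - 2.3j. All Re(p)<0: No (unstable)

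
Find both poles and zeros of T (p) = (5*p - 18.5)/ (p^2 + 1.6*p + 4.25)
Set denominator = 0: p^2 + 1.6*p + 4.25 = 0 → Poles: -0.8 + 1.9j, -0.8 - 1.9j
Set numerator = 0: 5*p - 18.5 = 0 → Zeros: 3.7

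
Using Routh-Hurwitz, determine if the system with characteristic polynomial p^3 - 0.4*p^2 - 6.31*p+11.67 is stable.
Routh array:
p^3: [1, -6.31]; p^2: [-0.4, 11.67]; p^1: [22.865]; p^0: [11.67]
First column: [1, -0.4, 22.865, 11.67]. Sign changes = 2.
No, unstable (2 RHP root(s))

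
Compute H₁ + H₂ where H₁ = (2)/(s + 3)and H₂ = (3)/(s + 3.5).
Parallel: H = H₁ + H₂ = (n₁·d₂ + n₂·d₁)/(d₁·d₂).
n₁·d₂ = 2*s + 7. n₂·d₁ = 3*s + 9. Sum = 5*s + 16. d₁·d₂ = s^2 + 6.5*s + 10.5.
H(s) = (5*s + 16)/(s^2 + 6.5*s + 10.5)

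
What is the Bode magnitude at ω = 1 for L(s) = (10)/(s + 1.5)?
Substitute s = j*1: L(j1) = 4.61538 - 3.07692j.
|L(j1)| = sqrt(Re² + Im²) = 5.547.
20*log₁₀(5.547) = 14.88 dB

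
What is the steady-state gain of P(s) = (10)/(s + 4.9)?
DC gain = P(0) = num(0)/den(0) = 10/4.9 = 2.041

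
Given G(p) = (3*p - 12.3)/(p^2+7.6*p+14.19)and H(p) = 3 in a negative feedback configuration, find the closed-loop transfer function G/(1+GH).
Closed-loop T = G/(1+GH).
Numerator: G_num * H_den = 3*p - 12.3.
Denominator: G_den * H_den + G_num * H_num = (p^2 + 7.6*p + 14.19) + (9*p - 36.9) = p^2 + 16.6*p - 22.71.
T(p) = (3*p - 12.3)/(p^2 + 16.6*p - 22.71)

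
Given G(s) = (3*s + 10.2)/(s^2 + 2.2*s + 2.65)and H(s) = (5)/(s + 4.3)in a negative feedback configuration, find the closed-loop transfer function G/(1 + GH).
Closed-loop T = G/(1+GH).
Numerator: G_num * H_den = 3*s^2 + 23.1*s + 43.86.
Denominator: G_den * H_den + G_num * H_num = (s^3 + 6.5*s^2 + 12.11*s + 11.395) + (15*s + 51) = s^3 + 6.5*s^2 + 27.11*s + 62.395.
T(s) = (3*s^2 + 23.1*s + 43.86)/(s^3 + 6.5*s^2 + 27.11*s + 62.395)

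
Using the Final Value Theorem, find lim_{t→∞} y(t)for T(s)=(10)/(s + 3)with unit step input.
FVT: lim_{t→∞} y(t) = lim_{s→0} s*Y(s) where Y(s) = T(s)/s.
= lim_{s→0} T(s) = T(0) = num(0)/den(0) = 10/3 = 3.333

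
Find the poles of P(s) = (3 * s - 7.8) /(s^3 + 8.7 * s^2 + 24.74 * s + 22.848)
Set denominator = 0: s^3 + 8.7*s^2 + 24.74*s + 22.848 = (s + 2.1)(s + 3.2)(s + 3.4) = 0 → Poles: -2.1, -3.2, -3.4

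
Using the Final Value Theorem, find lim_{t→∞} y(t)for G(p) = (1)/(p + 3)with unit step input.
FVT: lim_{t→∞} y(t) = lim_{p→0} p*Y(p) where Y(p) = G(p)/p.
= lim_{p→0} G(p) = G(0) = num(0)/den(0) = 1/3 = 0.3333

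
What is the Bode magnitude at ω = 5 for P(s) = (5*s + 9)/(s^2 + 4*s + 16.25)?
Substitute s = j*5: P(j5) = 0.883934 - 0.836721j.
|P(j5)| = sqrt(Re² + Im²) = 1.217.
20*log₁₀(1.217) = 1.71 dB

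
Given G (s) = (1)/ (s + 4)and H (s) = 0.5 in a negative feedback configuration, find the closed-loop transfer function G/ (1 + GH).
Closed-loop T = G/(1+GH).
Numerator: G_num * H_den = 1.
Denominator: G_den * H_den + G_num * H_num = (s + 4) + (0.5) = s + 4.5.
T(s) = (1)/(s + 4.5)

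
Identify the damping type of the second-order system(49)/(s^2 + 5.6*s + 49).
Standard form: ωn²/(s²+2ζωn·s+ωn²) gives ωn=7, ζ=0.4.
Underdamped (ζ = 0.4 < 1)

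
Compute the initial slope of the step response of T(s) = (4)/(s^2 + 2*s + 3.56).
IVT: y'(0⁺) = lim_{s→∞} s²·Y(s) = lim_{s→∞} s·T(s).
deg(num) = 0, deg(den) = 2, relative degree = 2 ≥ 2, so s·T(s) → 0. Initial slope = 0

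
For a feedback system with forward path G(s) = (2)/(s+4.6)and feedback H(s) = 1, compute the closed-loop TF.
Closed-loop T = G/(1+GH).
Numerator: G_num * H_den = 2.
Denominator: G_den * H_den + G_num * H_num = (s + 4.6) + (2) = s + 6.6.
T(s) = (2)/(s + 6.6)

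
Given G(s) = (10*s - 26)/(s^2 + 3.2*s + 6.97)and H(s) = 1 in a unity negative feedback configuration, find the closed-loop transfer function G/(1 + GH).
Closed-loop T = G/(1+GH).
Numerator: G_num * H_den = 10*s - 26.
Denominator: G_den * H_den + G_num * H_num = (s^2 + 3.2*s + 6.97) + (10*s - 26) = s^2 + 13.2*s - 19.03.
T(s) = (10*s - 26)/(s^2 + 13.2*s - 19.03)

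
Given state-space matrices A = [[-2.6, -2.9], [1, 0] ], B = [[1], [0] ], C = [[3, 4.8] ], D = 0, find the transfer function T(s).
T(s) = C(sI - A)⁻¹B + D.
Characteristic polynomial det(sI - A) = s^2 + 2.6*s + 2.9.
Numerator from C·adj(sI-A)·B + D·det(sI-A) = 3*s + 4.8.
T(s) = (3*s + 4.8)/(s^2 + 2.6*s + 2.9)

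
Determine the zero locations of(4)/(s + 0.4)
Numerator is a nonzero constant (4) → Zeros: none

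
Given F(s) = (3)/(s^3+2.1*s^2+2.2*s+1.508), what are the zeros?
Numerator is a nonzero constant (3) → Zeros: none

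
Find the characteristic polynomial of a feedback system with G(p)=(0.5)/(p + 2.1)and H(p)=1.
Characteristic poly = G_den * H_den + G_num * H_num = (p + 2.1) + (0.5) = p + 2.6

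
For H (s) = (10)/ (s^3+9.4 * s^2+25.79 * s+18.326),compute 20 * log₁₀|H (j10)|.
Substitute s = j*10: H(j10) = -0.00658247 + 0.00529997j.
|H(j10)| = sqrt(Re² + Im²) = 0.008451.
20*log₁₀(0.008451) = -41.46 dB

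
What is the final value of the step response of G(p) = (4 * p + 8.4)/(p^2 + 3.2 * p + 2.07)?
FVT: lim_{t→∞} y(t) = lim_{p→0} p*Y(p) where Y(p) = G(p)/p.
= lim_{p→0} G(p) = G(0) = num(0)/den(0) = 8.4/2.07 = 4.058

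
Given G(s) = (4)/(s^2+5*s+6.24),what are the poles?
Set denominator = 0: s^2 + 5*s + 6.24 = (s + 2.4)(s + 2.6) = 0 → Poles: -2.4, -2.6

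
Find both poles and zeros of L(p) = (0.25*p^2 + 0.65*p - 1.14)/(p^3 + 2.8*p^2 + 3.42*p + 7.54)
Set denominator = 0: p^3 + 2.8*p^2 + 3.42*p + 7.54 = (p + 2.6)(p^2 + 0.2*p + 2.9) = 0 → Poles: -0.1 + 1.7j, -0.1 - 1.7j, -2.6
Set numerator = 0: 0.25*p^2 + 0.65*p - 1.14 = 0.25*(p + 3.8)(p - 1.2) = 0 → Zeros: -3.8, 1.2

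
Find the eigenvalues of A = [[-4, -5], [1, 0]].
Eigenvalues solve det(λI - A) = 0.
Characteristic polynomial: λ^2 + 4*λ + 5 = 0.
Roots: -2 + 1j, -2 - 1j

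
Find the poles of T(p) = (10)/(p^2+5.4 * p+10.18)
Set denominator = 0: p^2 + 5.4*p + 10.18 = 0 → Poles: -2.7 + 1.7j, -2.7 - 1.7j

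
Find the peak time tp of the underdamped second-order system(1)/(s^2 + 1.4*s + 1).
Standard form: ωn²/(s²+2ζωn·s+ωn²) → ωn = 1, ζ = 0.7.
ωd = ωn·√(1-ζ²) = 1·√(1-0.7²) = 0.7141.
tp = π/ωd = π/0.7141 = 4.399 s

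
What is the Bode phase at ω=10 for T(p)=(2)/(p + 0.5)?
Substitute p = j*10: T(j10) = 0.00997506 - 0.199501j.
∠T(j10) = atan2(Im, Re) = atan2(-0.199501, 0.00997506) = -87.14°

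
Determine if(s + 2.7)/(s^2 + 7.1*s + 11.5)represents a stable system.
Denominator: s^2 + 7.1*s + 11.5 = (s + 4.6)(s + 2.5). Poles: -2.5, -4.6. All Re(p)<0: Yes (stable)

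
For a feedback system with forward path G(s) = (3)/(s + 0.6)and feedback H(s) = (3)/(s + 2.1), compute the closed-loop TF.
Closed-loop T = G/(1+GH).
Numerator: G_num * H_den = 3*s + 6.3.
Denominator: G_den * H_den + G_num * H_num = (s^2 + 2.7*s + 1.26) + (9) = s^2 + 2.7*s + 10.26.
T(s) = (3*s + 6.3)/(s^2 + 2.7*s + 10.26)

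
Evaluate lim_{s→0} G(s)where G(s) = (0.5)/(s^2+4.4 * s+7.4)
DC gain = G(0) = num(0)/den(0) = 0.5/7.4 = 0.06757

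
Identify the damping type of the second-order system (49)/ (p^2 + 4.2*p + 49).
Standard form: ωn²/(p²+2ζωn·p+ωn²) gives ωn=7, ζ=0.3.
Underdamped (ζ = 0.3 < 1)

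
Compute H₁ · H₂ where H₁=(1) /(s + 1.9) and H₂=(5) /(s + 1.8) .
Series: H = H₁ · H₂ = (n₁·n₂)/(d₁·d₂).
Num: n₁·n₂ = 5. Den: d₁·d₂ = s^2 + 3.7*s + 3.42.
H(s) = (5)/(s^2 + 3.7*s + 3.42)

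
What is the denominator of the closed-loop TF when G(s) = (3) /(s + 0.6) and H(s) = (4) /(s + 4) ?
Characteristic poly = G_den * H_den + G_num * H_num = (s^2 + 4.6*s + 2.4) + (12) = s^2 + 4.6*s + 14.4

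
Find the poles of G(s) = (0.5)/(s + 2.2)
Set denominator = 0: s + 2.2 = 0 → Poles: -2.2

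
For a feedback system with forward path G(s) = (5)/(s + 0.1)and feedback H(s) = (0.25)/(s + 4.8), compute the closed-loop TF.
Closed-loop T = G/(1+GH).
Numerator: G_num * H_den = 5*s + 24.
Denominator: G_den * H_den + G_num * H_num = (s^2 + 4.9*s + 0.48) + (1.25) = s^2 + 4.9*s + 1.73.
T(s) = (5*s + 24)/(s^2 + 4.9*s + 1.73)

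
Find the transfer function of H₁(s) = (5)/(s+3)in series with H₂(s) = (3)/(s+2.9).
Series: H = H₁ · H₂ = (n₁·n₂)/(d₁·d₂).
Num: n₁·n₂ = 15. Den: d₁·d₂ = s^2 + 5.9*s + 8.7.
H(s) = (15)/(s^2 + 5.9*s + 8.7)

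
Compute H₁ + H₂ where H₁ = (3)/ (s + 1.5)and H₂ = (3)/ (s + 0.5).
Parallel: H = H₁ + H₂ = (n₁·d₂ + n₂·d₁)/(d₁·d₂).
n₁·d₂ = 3*s + 1.5. n₂·d₁ = 3*s + 4.5. Sum = 6*s + 6. d₁·d₂ = s^2 + 2*s + 0.75.
H(s) = (6*s + 6)/(s^2 + 2*s + 0.75)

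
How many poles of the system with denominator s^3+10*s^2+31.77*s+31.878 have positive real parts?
s^3 + 10*s^2 + 31.77*s + 31.878 = (s + 3.3)(s + 2.1)(s + 4.6). Poles: -2.1, -3.3, -4.6. RHP poles (Re>0): 0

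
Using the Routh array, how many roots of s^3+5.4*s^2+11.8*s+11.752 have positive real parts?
Routh array:
s^3: [1, 11.8]; s^2: [5.4, 11.752]; s^1: [9.6237]; s^0: [11.752]
First column: [1, 5.4, 9.6237, 11.752]. Sign changes = RHP roots = 0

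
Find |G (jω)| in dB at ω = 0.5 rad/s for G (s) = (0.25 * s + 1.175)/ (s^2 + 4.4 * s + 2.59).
Substitute s = j*0.5: G(j0.5) = 0.293197 - 0.222236j.
|G(j0.5)| = sqrt(Re² + Im²) = 0.3679.
20*log₁₀(0.3679) = -8.69 dB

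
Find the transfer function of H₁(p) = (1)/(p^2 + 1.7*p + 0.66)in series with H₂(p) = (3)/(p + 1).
Series: H = H₁ · H₂ = (n₁·n₂)/(d₁·d₂).
Num: n₁·n₂ = 3. Den: d₁·d₂ = p^3 + 2.7*p^2 + 2.36*p + 0.66.
H(p) = (3)/(p^3 + 2.7*p^2 + 2.36*p + 0.66)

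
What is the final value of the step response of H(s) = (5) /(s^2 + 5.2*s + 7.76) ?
FVT: lim_{t→∞} y(t) = lim_{s→0} s*Y(s) where Y(s) = H(s)/s.
= lim_{s→0} H(s) = H(0) = num(0)/den(0) = 5/7.76 = 0.6443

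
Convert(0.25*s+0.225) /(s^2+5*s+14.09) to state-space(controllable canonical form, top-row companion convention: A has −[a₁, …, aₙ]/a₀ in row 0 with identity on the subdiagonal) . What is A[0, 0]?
Reachable canonical form for den = s^2 + 5*s + 14.09: top row of A = -[a₁,a₂,...,aₙ]/a₀, ones on the subdiagonal, zeros elsewhere.
A = [[-5, -14.09], [1, 0]].
A[0,0] = -5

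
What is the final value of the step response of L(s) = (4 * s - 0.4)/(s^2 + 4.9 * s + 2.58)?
FVT: lim_{t→∞} y(t) = lim_{s→0} s*Y(s) where Y(s) = L(s)/s.
= lim_{s→0} L(s) = L(0) = num(0)/den(0) = -0.4/2.58 = -0.155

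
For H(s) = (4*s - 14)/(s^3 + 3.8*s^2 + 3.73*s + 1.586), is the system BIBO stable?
Denominator: s^3 + 3.8*s^2 + 3.73*s + 1.586 = (s + 2.6)(s^2 + 1.2*s + 0.61). Poles: -0.6 + 0.5j, -0.6 - 0.5j, -2.6. All Re(p)<0: Yes (stable)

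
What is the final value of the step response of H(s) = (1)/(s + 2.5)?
FVT: lim_{t→∞} y(t) = lim_{s→0} s*Y(s) where Y(s) = H(s)/s.
= lim_{s→0} H(s) = H(0) = num(0)/den(0) = 1/2.5 = 0.4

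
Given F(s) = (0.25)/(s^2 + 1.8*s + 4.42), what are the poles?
Set denominator = 0: s^2 + 1.8*s + 4.42 = 0 → Poles: -0.9 + 1.9j, -0.9 - 1.9j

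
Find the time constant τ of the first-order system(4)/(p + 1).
First-order system: τ = -1/pole. Pole = -1. τ = -1/(-1) = 1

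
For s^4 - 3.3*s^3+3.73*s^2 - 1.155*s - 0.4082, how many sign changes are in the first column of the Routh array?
Routh array:
s^4: [1, 3.73, -0.4082]; s^3: [-3.3, -1.155]; s^2: [3.38, -0.4082]; s^1: [-1.55354]; s^0: [-0.4082]
First column: [1, -3.3, 3.38, -1.55354, -0.4082]. Sign changes = 3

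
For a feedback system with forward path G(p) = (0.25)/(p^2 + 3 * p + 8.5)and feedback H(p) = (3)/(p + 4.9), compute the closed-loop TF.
Closed-loop T = G/(1+GH).
Numerator: G_num * H_den = 0.25*p + 1.225.
Denominator: G_den * H_den + G_num * H_num = (p^3 + 7.9*p^2 + 23.2*p + 41.65) + (0.75) = p^3 + 7.9*p^2 + 23.2*p + 42.4.
T(p) = (0.25*p + 1.225)/(p^3 + 7.9*p^2 + 23.2*p + 42.4)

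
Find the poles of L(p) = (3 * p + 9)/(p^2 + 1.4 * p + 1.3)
Set denominator = 0: p^2 + 1.4*p + 1.3 = 0 → Poles: -0.7 + 0.9j, -0.7 - 0.9j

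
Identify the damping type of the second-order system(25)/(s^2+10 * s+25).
Standard form: ωn²/(s²+2ζωn·s+ωn²) gives ωn=5, ζ=1.
Critically damped (ζ = 1)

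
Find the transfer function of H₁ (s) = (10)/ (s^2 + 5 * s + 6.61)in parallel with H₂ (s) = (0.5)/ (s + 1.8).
Parallel: H = H₁ + H₂ = (n₁·d₂ + n₂·d₁)/(d₁·d₂).
n₁·d₂ = 10*s + 18. n₂·d₁ = 0.5*s^2 + 2.5*s + 3.305. Sum = 0.5*s^2 + 12.5*s + 21.305. d₁·d₂ = s^3 + 6.8*s^2 + 15.61*s + 11.898.
H(s) = (0.5*s^2 + 12.5*s + 21.305)/(s^3 + 6.8*s^2 + 15.61*s + 11.898)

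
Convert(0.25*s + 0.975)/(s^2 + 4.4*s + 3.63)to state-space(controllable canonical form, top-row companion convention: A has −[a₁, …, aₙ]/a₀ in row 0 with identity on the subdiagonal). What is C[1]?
Reachable canonical form: C = numerator coefficients (right-aligned, zero-padded to length n).
num = 0.25*s + 0.975, C = [[0.25, 0.975]].
C[1] = 0.975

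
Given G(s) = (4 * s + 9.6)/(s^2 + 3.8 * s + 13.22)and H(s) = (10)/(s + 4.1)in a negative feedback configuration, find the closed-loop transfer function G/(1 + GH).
Closed-loop T = G/(1+GH).
Numerator: G_num * H_den = 4*s^2 + 26*s + 39.36.
Denominator: G_den * H_den + G_num * H_num = (s^3 + 7.9*s^2 + 28.8*s + 54.202) + (40*s + 96) = s^3 + 7.9*s^2 + 68.8*s + 150.202.
T(s) = (4*s^2 + 26*s + 39.36)/(s^3 + 7.9*s^2 + 68.8*s + 150.202)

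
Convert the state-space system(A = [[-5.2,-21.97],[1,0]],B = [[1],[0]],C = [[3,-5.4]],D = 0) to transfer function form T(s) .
T(s) = C(sI - A)⁻¹B + D.
Characteristic polynomial det(sI - A) = s^2 + 5.2*s + 21.97.
Numerator from C·adj(sI-A)·B + D·det(sI-A) = 3*s - 5.4.
T(s) = (3*s - 5.4)/(s^2 + 5.2*s + 21.97)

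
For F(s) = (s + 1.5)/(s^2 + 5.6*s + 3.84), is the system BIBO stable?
Denominator: s^2 + 5.6*s + 3.84 = (s + 4.8)(s + 0.8). Poles: -0.8, -4.8. All Re(p)<0: Yes (stable)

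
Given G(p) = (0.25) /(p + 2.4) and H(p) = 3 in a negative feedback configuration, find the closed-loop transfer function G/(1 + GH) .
Closed-loop T = G/(1+GH).
Numerator: G_num * H_den = 0.25.
Denominator: G_den * H_den + G_num * H_num = (p + 2.4) + (0.75) = p + 3.15.
T(p) = (0.25)/(p + 3.15)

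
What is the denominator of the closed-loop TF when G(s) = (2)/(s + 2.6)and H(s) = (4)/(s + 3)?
Characteristic poly = G_den * H_den + G_num * H_num = (s^2 + 5.6*s + 7.8) + (8) = s^2 + 5.6*s + 15.8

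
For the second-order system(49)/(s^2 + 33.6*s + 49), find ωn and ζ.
Standard form: ωn²/(s²+2ζωn·s+ωn²).
const=49=ωn² → ωn=7, s coeff=33.6=2ζωn → ζ=2.4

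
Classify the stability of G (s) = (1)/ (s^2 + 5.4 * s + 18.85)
Denominator: s^2 + 5.4*s + 18.85. Poles: -2.7 + 3.4j, -2.7 - 3.4j. Stable (all poles in LHP)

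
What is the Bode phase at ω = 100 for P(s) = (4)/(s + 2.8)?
Substitute s = j*100: P(j100) = 0.00111912 - 0.0399687j.
∠P(j100) = atan2(Im, Re) = atan2(-0.0399687, 0.00111912) = -88.40°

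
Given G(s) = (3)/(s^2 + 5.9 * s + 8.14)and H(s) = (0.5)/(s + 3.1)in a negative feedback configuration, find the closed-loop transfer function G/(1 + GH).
Closed-loop T = G/(1+GH).
Numerator: G_num * H_den = 3*s + 9.3.
Denominator: G_den * H_den + G_num * H_num = (s^3 + 9*s^2 + 26.43*s + 25.234) + (1.5) = s^3 + 9*s^2 + 26.43*s + 26.734.
T(s) = (3*s + 9.3)/(s^3 + 9*s^2 + 26.43*s + 26.734)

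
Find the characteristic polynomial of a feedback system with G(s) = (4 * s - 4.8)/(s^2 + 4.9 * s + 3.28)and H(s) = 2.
Characteristic poly = G_den * H_den + G_num * H_num = (s^2 + 4.9*s + 3.28) + (8*s - 9.6) = s^2 + 12.9*s - 6.32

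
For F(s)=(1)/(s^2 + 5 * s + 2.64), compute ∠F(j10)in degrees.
Substitute s = j*10: F(j10) = -0.00812758 - 0.00417398j.
∠F(j10) = atan2(Im, Re) = atan2(-0.00417398, -0.00812758) = -152.82°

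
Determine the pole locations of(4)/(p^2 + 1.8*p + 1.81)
Set denominator = 0: p^2 + 1.8*p + 1.81 = 0 → Poles: -0.9 + 1j, -0.9 - 1j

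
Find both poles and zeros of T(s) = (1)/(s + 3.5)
Set denominator = 0: s + 3.5 = 0 → Poles: -3.5
Numerator is a nonzero constant (1) → Zeros: none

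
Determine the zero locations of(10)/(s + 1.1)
Numerator is a nonzero constant (10) → Zeros: none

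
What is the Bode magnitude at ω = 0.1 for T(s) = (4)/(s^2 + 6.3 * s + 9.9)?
Substitute s = j*0.1: T(j0.1) = 0.402814 - 0.0256596j.
|T(j0.1)| = sqrt(Re² + Im²) = 0.4036.
20*log₁₀(0.4036) = -7.88 dB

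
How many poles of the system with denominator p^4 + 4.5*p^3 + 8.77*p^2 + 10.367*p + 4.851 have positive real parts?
p^4 + 4.5*p^3 + 8.77*p^2 + 10.367*p + 4.851 = (p + 0.9)(p + 2.2)(p^2 + 1.4*p + 2.45). Poles: -0.7 + 1.4j, -0.7 - 1.4j, -0.9, -2.2. RHP poles (Re>0): 0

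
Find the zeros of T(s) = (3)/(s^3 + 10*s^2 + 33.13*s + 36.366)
Numerator is a nonzero constant (3) → Zeros: none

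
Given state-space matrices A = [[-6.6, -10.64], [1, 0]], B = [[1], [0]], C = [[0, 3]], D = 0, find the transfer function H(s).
H(s) = C(sI - A)⁻¹B + D.
Characteristic polynomial det(sI - A) = s^2 + 6.6*s + 10.64.
Numerator from C·adj(sI-A)·B + D·det(sI-A) = 3.
H(s) = (3)/(s^2 + 6.6*s + 10.64)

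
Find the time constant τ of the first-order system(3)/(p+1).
First-order system: τ = -1/pole. Pole = -1. τ = -1/(-1) = 1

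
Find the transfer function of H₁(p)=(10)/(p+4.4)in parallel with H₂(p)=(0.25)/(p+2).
Parallel: H = H₁ + H₂ = (n₁·d₂ + n₂·d₁)/(d₁·d₂).
n₁·d₂ = 10*p + 20. n₂·d₁ = 0.25*p + 1.1. Sum = 10.25*p + 21.1. d₁·d₂ = p^2 + 6.4*p + 8.8.
H(p) = (10.25*p + 21.1)/(p^2 + 6.4*p + 8.8)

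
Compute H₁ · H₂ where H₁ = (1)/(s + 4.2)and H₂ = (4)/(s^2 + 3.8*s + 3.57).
Series: H = H₁ · H₂ = (n₁·n₂)/(d₁·d₂).
Num: n₁·n₂ = 4. Den: d₁·d₂ = s^3 + 8*s^2 + 19.53*s + 14.994.
H(s) = (4)/(s^3 + 8*s^2 + 19.53*s + 14.994)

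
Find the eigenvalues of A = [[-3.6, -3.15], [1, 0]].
Eigenvalues solve det(λI - A) = 0.
Characteristic polynomial: λ^2 + 3.6*λ + 3.15 = 0.
Factor: (λ + 2.1)(λ + 1.5) = 0.
Roots: -1.5, -2.1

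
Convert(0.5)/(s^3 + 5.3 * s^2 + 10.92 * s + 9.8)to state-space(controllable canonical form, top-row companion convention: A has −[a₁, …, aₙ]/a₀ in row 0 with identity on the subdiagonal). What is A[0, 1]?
Reachable canonical form for den = s^3 + 5.3*s^2 + 10.92*s + 9.8: top row of A = -[a₁,a₂,...,aₙ]/a₀, ones on the subdiagonal, zeros elsewhere.
A = [[-5.3, -10.92, -9.8], [1, 0, 0], [0, 1, 0]].
A[0,1] = -10.92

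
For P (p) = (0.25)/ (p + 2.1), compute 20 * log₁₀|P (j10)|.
Substitute p = j*10: P(j10) = 0.00502825 - 0.0239441j.
|P(j10)| = sqrt(Re² + Im²) = 0.02447.
20*log₁₀(0.02447) = -32.23 dB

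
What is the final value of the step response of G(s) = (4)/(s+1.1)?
FVT: lim_{t→∞} y(t) = lim_{s→0} s*Y(s) where Y(s) = G(s)/s.
= lim_{s→0} G(s) = G(0) = num(0)/den(0) = 4/1.1 = 3.636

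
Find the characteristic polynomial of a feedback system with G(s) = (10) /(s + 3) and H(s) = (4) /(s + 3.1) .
Characteristic poly = G_den * H_den + G_num * H_num = (s^2 + 6.1*s + 9.3) + (40) = s^2 + 6.1*s + 49.3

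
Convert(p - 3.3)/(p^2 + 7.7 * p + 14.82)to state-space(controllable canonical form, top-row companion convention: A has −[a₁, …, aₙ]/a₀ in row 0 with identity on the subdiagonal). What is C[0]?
Reachable canonical form: C = numerator coefficients (right-aligned, zero-padded to length n).
num = p - 3.3, C = [[1, -3.3]].
C[0] = 1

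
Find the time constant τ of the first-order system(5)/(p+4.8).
First-order system: τ = -1/pole. Pole = -4.8. τ = -1/(-4.8) = 0.2083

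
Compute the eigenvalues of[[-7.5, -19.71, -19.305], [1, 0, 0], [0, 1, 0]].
Eigenvalues solve det(λI - A) = 0.
Characteristic polynomial: λ^3 + 7.5*λ^2 + 19.71*λ + 19.305 = 0.
Factor: (λ + 3.3)(λ^2 + 4.2*λ + 5.85) = 0.
Roots: -2.1 + 1.2j, -2.1 - 1.2j, -3.3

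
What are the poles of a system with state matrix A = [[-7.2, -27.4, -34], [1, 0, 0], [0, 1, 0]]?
Eigenvalues solve det(λI - A) = 0.
Characteristic polynomial: λ^3 + 7.2*λ^2 + 27.4*λ + 34 = 0.
Factor: (λ + 2)(λ^2 + 5.2*λ + 17) = 0.
Roots: -2, -2.6 + 3.2j, -2.6 - 3.2j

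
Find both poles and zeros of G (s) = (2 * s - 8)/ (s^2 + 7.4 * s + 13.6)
Set denominator = 0: s^2 + 7.4*s + 13.6 = (s + 4)(s + 3.4) = 0 → Poles: -3.4, -4
Set numerator = 0: 2*s - 8 = 0 → Zeros: 4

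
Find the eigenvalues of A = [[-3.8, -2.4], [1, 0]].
Eigenvalues solve det(λI - A) = 0.
Characteristic polynomial: λ^2 + 3.8*λ + 2.4 = 0.
Factor: (λ + 3)(λ + 0.8) = 0.
Roots: -0.8, -3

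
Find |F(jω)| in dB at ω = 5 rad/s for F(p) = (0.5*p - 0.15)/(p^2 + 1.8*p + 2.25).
Substitute p = j*5: F(j5) = 0.0432912 - 0.0927639j.
|F(j5)| = sqrt(Re² + Im²) = 0.1024.
20*log₁₀(0.1024) = -19.80 dB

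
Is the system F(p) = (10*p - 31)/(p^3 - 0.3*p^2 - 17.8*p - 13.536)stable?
Denominator: p^3 - 0.3*p^2 - 17.8*p - 13.536 = (p - 4.7)(p + 3.6)(p + 0.8). Poles: -0.8, -3.6, 4.7. All Re(p)<0: No (unstable)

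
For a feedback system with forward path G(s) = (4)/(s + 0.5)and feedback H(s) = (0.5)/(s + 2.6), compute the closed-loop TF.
Closed-loop T = G/(1+GH).
Numerator: G_num * H_den = 4*s + 10.4.
Denominator: G_den * H_den + G_num * H_num = (s^2 + 3.1*s + 1.3) + (2) = s^2 + 3.1*s + 3.3.
T(s) = (4*s + 10.4)/(s^2 + 3.1*s + 3.3)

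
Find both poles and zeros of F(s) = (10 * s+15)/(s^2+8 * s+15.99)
Set denominator = 0: s^2 + 8*s + 15.99 = (s + 3.9)(s + 4.1) = 0 → Poles: -3.9, -4.1
Set numerator = 0: 10*s + 15 = 0 → Zeros: -1.5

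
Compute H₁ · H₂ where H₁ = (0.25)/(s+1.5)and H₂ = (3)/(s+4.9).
Series: H = H₁ · H₂ = (n₁·n₂)/(d₁·d₂).
Num: n₁·n₂ = 0.75. Den: d₁·d₂ = s^2 + 6.4*s + 7.35.
H(s) = (0.75)/(s^2 + 6.4*s + 7.35)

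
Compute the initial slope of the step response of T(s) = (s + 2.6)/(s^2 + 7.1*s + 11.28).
IVT: y'(0⁺) = lim_{s→∞} s²·Y(s) = lim_{s→∞} s·T(s).
deg(num) = 1, deg(den) = 2, relative degree = 1, so s·T(s) → (leading num)/(leading den) = 1/1 = 1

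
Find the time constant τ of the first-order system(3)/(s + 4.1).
First-order system: τ = -1/pole. Pole = -4.1. τ = -1/(-4.1) = 0.2439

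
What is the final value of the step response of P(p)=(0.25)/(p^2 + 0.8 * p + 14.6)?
FVT: lim_{t→∞} y(t) = lim_{p→0} p*Y(p) where Y(p) = P(p)/p.
= lim_{p→0} P(p) = P(0) = num(0)/den(0) = 0.25/14.6 = 0.01712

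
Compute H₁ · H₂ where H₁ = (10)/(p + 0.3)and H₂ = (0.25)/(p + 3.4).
Series: H = H₁ · H₂ = (n₁·n₂)/(d₁·d₂).
Num: n₁·n₂ = 2.5. Den: d₁·d₂ = p^2 + 3.7*p + 1.02.
H(p) = (2.5)/(p^2 + 3.7*p + 1.02)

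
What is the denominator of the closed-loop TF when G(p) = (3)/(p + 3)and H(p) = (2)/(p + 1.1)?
Characteristic poly = G_den * H_den + G_num * H_num = (p^2 + 4.1*p + 3.3) + (6) = p^2 + 4.1*p + 9.3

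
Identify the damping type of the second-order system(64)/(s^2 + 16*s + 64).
Standard form: ωn²/(s²+2ζωn·s+ωn²) gives ωn=8, ζ=1.
Critically damped (ζ = 1)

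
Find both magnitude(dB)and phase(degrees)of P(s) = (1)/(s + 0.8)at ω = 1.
Substitute s = j*1: P(j1) = 0.487805 - 0.609756j.
|P| = 20*log₁₀(sqrt(Re²+Im²)) = -2.15 dB.
∠P = atan2(Im, Re) = -51.34°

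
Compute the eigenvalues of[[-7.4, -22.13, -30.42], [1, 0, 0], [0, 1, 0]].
Eigenvalues solve det(λI - A) = 0.
Characteristic polynomial: λ^3 + 7.4*λ^2 + 22.13*λ + 30.42 = 0.
Factor: (λ + 3.6)(λ^2 + 3.8*λ + 8.45) = 0.
Roots: -1.9 + 2.2j, -1.9 - 2.2j, -3.6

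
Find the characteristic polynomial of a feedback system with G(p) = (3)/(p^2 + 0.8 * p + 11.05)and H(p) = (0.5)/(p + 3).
Characteristic poly = G_den * H_den + G_num * H_num = (p^3 + 3.8*p^2 + 13.45*p + 33.15) + (1.5) = p^3 + 3.8*p^2 + 13.45*p + 34.65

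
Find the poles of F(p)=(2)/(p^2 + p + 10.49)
Set denominator = 0: p^2 + p + 10.49 = 0 → Poles: -0.5 + 3.2j, -0.5 - 3.2j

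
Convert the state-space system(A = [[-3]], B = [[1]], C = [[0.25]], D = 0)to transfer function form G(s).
G(s) = C(sI - A)⁻¹B + D.
Characteristic polynomial det(sI - A) = s + 3.
Numerator from C·adj(sI-A)·B + D·det(sI-A) = 0.25.
G(s) = (0.25)/(s + 3)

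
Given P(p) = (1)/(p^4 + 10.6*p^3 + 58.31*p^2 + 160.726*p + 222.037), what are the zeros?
Numerator is a nonzero constant (1) → Zeros: none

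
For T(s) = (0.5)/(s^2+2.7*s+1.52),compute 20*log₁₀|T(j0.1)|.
Substitute s = j*0.1: T(j0.1) = 0.320867 - 0.0573736j.
|T(j0.1)| = sqrt(Re² + Im²) = 0.326.
20*log₁₀(0.326) = -9.74 dB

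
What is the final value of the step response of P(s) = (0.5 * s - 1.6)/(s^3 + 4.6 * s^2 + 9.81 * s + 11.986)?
FVT: lim_{t→∞} y(t) = lim_{s→0} s*Y(s) where Y(s) = P(s)/s.
= lim_{s→0} P(s) = P(0) = num(0)/den(0) = -1.6/11.986 = -0.1335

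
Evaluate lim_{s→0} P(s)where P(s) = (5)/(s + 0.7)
DC gain = P(0) = num(0)/den(0) = 5/0.7 = 7.143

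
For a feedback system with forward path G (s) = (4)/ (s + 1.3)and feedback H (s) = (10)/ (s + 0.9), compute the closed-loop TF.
Closed-loop T = G/(1+GH).
Numerator: G_num * H_den = 4*s + 3.6.
Denominator: G_den * H_den + G_num * H_num = (s^2 + 2.2*s + 1.17) + (40) = s^2 + 2.2*s + 41.17.
T(s) = (4*s + 3.6)/(s^2 + 2.2*s + 41.17)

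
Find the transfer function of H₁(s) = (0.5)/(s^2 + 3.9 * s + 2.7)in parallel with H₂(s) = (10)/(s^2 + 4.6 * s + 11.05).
Parallel: H = H₁ + H₂ = (n₁·d₂ + n₂·d₁)/(d₁·d₂).
n₁·d₂ = 0.5*s^2 + 2.3*s + 5.525. n₂·d₁ = 10*s^2 + 39*s + 27. Sum = 10.5*s^2 + 41.3*s + 32.525. d₁·d₂ = s^4 + 8.5*s^3 + 31.69*s^2 + 55.515*s + 29.835.
H(s) = (10.5*s^2 + 41.3*s + 32.525)/(s^4 + 8.5*s^3 + 31.69*s^2 + 55.515*s + 29.835)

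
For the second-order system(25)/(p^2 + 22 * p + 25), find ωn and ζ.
Standard form: ωn²/(p²+2ζωn·p+ωn²).
const=25=ωn² → ωn=5, p coeff=22=2ζωn → ζ=2.2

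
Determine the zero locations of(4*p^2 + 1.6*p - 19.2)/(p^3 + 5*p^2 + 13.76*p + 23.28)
Set numerator = 0: 4*p^2 + 1.6*p - 19.2 = 4*(p + 2.4)(p - 2) = 0 → Zeros: -2.4, 2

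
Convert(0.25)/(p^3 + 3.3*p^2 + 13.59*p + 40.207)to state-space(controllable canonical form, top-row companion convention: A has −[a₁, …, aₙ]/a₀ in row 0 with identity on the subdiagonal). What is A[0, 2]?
Reachable canonical form for den = p^3 + 3.3*p^2 + 13.59*p + 40.207: top row of A = -[a₁,a₂,...,aₙ]/a₀, ones on the subdiagonal, zeros elsewhere.
A = [[-3.3, -13.59, -40.207], [1, 0, 0], [0, 1, 0]].
A[0,2] = -40.207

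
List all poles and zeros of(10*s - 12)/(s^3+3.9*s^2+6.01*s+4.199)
Set denominator = 0: s^3 + 3.9*s^2 + 6.01*s + 4.199 = (s + 1.9)(s^2 + 2*s + 2.21) = 0 → Poles: -1 + 1.1j, -1 - 1.1j, -1.9
Set numerator = 0: 10*s - 12 = 0 → Zeros: 1.2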